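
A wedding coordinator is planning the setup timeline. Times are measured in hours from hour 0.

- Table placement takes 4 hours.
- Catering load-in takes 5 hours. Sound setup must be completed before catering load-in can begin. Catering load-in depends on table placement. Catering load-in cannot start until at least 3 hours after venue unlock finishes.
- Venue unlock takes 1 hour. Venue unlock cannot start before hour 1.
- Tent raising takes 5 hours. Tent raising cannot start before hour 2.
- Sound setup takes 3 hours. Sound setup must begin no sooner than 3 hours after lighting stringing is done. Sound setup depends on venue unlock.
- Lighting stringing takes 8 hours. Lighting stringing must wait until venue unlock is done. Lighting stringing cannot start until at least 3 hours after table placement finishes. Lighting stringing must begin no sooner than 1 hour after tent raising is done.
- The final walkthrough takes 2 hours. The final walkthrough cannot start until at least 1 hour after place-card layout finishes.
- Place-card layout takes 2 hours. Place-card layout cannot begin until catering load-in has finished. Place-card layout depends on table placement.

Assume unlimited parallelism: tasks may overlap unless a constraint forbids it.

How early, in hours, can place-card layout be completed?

Nothing blocks table placement, so it runs from hour 0 to hour 4.
Tent raising cannot begin until its own release at hour 2. It runs from hour 2 to 2 + 5 = hour 7.
Venue unlock cannot begin until its own release at hour 1. It runs from hour 1 to 1 + 1 = hour 2.
Lighting stringing has to wait for venue unlock (finishes hour 2); table placement (finishes hour 4, plus 3-hour gap → hour 7); tent raising (finishes hour 7, plus 1-hour gap → hour 8). The latest of these is hour 8, so lighting stringing runs hour 8 to 8 + 8 = hour 16.
Sound setup has to wait for lighting stringing (finishes hour 16, plus 3-hour gap → hour 19); venue unlock (finishes hour 2). The latest of these is hour 19, so sound setup runs hour 19 to 19 + 3 = hour 22.
Catering load-in has to wait for sound setup (finishes hour 22); table placement (finishes hour 4); venue unlock (finishes hour 2, plus 3-hour gap → hour 5). The latest of these is hour 22, so catering load-in runs hour 22 to 22 + 5 = hour 27.
Place-card layout cannot start until catering load-in (finishes hour 27); table placement (finishes hour 4). The controlling bound is hour 27, so place-card layout finishes at 27 + 2 = hour 29.

29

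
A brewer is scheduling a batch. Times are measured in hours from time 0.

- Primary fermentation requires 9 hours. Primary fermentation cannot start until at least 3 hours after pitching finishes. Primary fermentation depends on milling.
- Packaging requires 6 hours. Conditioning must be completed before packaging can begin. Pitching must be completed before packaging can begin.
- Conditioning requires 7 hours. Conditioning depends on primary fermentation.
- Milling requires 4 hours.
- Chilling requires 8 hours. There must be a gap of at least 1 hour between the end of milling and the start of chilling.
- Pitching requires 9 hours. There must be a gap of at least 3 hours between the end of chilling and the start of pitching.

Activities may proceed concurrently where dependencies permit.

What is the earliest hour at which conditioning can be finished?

Milling can start immediately at hour 0; it finishes at hour 4.
After milling (finishes hour 4, plus 1-hour gap → hour 5), chilling can start at hour 5 and finishes at hour 13.
Pitching waits on chilling (finishes hour 13, plus 3-hour gap → hour 16), so it starts at hour 16 and finishes at 16 + 9 = hour 25.
Primary fermentation cannot start until pitching (finishes hour 25, plus 3-hour gap → hour 28); milling (finishes hour 4). The controlling bound is hour 28, so primary fermentation finishes at 28 + 9 = hour 37.
After primary fermentation (finishes hour 37), conditioning can start at hour 37 and finishes at hour 44.

44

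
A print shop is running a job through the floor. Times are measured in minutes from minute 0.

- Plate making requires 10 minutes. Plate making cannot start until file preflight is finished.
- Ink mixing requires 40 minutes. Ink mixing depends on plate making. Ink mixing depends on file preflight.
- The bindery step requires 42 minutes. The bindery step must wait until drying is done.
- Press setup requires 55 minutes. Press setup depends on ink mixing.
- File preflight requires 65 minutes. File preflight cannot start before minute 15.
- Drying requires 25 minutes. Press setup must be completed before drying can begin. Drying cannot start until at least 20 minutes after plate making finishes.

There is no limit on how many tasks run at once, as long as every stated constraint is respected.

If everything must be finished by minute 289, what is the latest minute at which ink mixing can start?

Nothing follows the bindery step; the deadline of minute 289 is its only limit. It must start by 289 − 42 = minute 247.
Drying has to be done before the bindery step (must start by minute 247). That means finishing by minute 247, i.e. starting by 247 − 25 = minute 222.
Since drying (must start by minute 222) depends on it, press setup must finish by minute 222. Backing off its 55-minute duration gives a latest start of minute 167.
Ink mixing must finish before press setup (must start by minute 167). With a 40-minute duration, ink mixing must start by 167 − 40 = minute 127.

127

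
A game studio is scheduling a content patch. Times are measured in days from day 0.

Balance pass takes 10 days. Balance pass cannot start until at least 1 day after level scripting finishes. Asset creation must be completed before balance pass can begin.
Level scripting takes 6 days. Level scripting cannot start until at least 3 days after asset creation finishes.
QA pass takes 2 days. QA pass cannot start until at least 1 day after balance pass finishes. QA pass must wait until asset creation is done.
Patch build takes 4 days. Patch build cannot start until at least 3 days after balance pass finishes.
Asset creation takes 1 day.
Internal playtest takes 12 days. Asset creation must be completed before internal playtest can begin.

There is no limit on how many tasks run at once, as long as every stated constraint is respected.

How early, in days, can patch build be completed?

28

Nothing blocks asset creation, so it runs from day 0 to day 1.
After asset creation (finishes day 1, plus 3-day gap → day 4), level scripting can start at day 4 and finishes at day 10.
For balance pass: level scripting (finishes day 10, plus 1-day gap → day 11); asset creation (finishes day 1). Taking the maximum gives a start of day 11, and it finishes at 11 + 10 = day 21.
After balance pass (finishes day 21, plus 3-day gap → day 24), patch build can start at day 24 and finishes at day 28.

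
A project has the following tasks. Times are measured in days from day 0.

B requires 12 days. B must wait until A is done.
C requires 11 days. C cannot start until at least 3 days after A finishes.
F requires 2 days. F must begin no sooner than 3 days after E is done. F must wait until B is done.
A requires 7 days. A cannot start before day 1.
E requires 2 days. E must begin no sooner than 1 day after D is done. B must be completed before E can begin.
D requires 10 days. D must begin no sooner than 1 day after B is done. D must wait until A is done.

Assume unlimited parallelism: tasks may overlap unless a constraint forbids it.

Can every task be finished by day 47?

After its own release at day 1, A can start at day 1 and finishes at day 8.
C cannot begin until A (finishes day 8, plus 3-day gap → day 11). It runs from day 11 to 11 + 11 = day 22.
B cannot begin until A (finishes day 8). It runs from day 8 to 8 + 12 = day 20.
D cannot start until B (finishes day 20, plus 1-day gap → day 21); A (finishes day 8). The controlling bound is day 21, so D finishes at 21 + 10 = day 31.
E needs all of D (finishes day 31, plus 1-day gap → day 32); B (finishes day 20). That puts its earliest start at day 32; it finishes at 32 + 2 = day 34.
F needs all of E (finishes day 34, plus 3-day gap → day 37); B (finishes day 20). That puts its earliest start at day 37; it finishes at 37 + 2 = day 39.
Every task is finished by day 39, which is no later than the deadline of 47, so the schedule is feasible.

Yes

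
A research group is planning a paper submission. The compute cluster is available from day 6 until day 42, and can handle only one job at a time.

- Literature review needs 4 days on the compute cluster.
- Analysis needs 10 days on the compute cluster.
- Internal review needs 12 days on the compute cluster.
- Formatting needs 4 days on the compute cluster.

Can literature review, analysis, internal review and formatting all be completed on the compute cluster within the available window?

The compute cluster window is 42 − 6 = 36 days.
Running back to back, the jobs need 4 + 10 + 12 + 4 = 30 days on the compute cluster.
Since 30 ≤ 36, they fit within the window.

Yes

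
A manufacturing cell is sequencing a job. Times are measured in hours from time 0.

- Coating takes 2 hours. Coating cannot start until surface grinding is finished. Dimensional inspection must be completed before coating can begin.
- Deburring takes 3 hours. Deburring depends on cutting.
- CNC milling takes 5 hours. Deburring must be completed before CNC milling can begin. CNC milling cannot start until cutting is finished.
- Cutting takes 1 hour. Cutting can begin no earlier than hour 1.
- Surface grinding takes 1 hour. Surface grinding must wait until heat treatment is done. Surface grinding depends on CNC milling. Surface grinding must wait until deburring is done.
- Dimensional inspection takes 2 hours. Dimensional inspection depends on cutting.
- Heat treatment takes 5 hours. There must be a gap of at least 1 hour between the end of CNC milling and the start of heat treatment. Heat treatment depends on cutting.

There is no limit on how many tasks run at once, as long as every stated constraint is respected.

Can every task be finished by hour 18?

No

After its own release at hour 1, cutting can start at hour 1 and finishes at hour 2.
Dimensional inspection waits on cutting (finishes hour 2), so it starts at hour 2 and finishes at 2 + 2 = hour 4.
Deburring waits on cutting (finishes hour 2), so it starts at hour 2 and finishes at 2 + 3 = hour 5.
CNC milling cannot start until deburring (finishes hour 5); cutting (finishes hour 2). The controlling bound is hour 5, so CNC milling finishes at 5 + 5 = hour 10.
For heat treatment: CNC milling (finishes hour 10, plus 1-hour gap → hour 11); cutting (finishes hour 2). Taking the maximum gives a start of hour 11, and it finishes at 11 + 5 = hour 16.
Surface grinding has to wait for heat treatment (finishes hour 16); CNC milling (finishes hour 10); deburring (finishes hour 5). The latest of these is hour 16, so surface grinding runs hour 16 to 16 + 1 = hour 17.
Coating needs all of surface grinding (finishes hour 17); dimensional inspection (finishes hour 4). That puts its earliest start at hour 17; it finishes at 17 + 2 = hour 19.
The earliest everything can be done is hour 19, which is after the deadline of 18, so it is not possible.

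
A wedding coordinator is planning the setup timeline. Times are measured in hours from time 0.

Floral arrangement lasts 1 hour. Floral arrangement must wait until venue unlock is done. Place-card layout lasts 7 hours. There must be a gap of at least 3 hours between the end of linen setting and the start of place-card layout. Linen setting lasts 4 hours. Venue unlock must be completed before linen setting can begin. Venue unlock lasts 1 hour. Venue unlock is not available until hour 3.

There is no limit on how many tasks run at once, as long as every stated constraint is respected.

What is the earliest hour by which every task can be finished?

Venue unlock cannot begin until its own release at hour 3. It runs from hour 3 to 3 + 1 = hour 4.
Floral arrangement waits on venue unlock (finishes hour 4), so it starts at hour 4 and finishes at 4 + 1 = hour 5.
After venue unlock (finishes hour 4), linen setting can start at hour 4 and finishes at hour 8.
Place-card layout cannot begin until linen setting (finishes hour 8, plus 3-hour gap → hour 11). It runs from hour 11 to 11 + 7 = hour 18.
All tasks are finished once the last one completes. Finish times: Venue unlock at 4, Linen setting at 8, Floral arrangement at 5, Place-card layout at 18. The latest is hour 18.

18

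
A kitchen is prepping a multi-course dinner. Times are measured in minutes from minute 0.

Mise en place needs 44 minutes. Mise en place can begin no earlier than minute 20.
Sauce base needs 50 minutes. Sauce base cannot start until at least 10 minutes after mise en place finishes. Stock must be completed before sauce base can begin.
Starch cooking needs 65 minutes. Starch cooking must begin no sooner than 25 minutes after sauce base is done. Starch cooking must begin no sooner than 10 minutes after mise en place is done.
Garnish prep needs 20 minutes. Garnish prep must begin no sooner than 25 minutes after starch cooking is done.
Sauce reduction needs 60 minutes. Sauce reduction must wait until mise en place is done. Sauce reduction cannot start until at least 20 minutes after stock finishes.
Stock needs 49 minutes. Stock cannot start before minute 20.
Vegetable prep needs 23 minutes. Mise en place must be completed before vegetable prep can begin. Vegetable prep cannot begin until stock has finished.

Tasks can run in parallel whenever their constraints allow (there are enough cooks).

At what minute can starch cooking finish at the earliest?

Stock waits on its own release at minute 20, so it starts at minute 20 and finishes at 20 + 49 = minute 69.
Mise en place cannot begin until its own release at minute 20. It runs from minute 20 to 20 + 44 = minute 64.
Sauce base needs all of mise en place (finishes minute 64, plus 10-minute gap → minute 74); stock (finishes minute 69). That puts its earliest start at minute 74; it finishes at 74 + 50 = minute 124.
Starch cooking cannot start until sauce base (finishes minute 124, plus 25-minute gap → minute 149); mise en place (finishes minute 64, plus 10-minute gap → minute 74). The controlling bound is minute 149, so starch cooking finishes at 149 + 65 = minute 214.

214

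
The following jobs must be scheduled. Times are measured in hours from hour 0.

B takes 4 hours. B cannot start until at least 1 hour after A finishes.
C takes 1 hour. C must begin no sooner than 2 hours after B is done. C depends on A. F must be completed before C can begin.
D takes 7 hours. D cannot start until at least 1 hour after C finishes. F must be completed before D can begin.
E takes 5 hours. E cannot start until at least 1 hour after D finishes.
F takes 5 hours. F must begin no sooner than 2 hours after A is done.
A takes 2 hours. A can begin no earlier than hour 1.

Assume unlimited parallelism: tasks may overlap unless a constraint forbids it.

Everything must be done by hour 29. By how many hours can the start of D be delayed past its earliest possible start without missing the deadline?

4

After its own release at hour 1, A can start at hour 1 and finishes at hour 3.
F waits on A (finishes hour 3, plus 2-hour gap → hour 5), so it starts at hour 5 and finishes at 5 + 5 = hour 10.
After A (finishes hour 3, plus 1-hour gap → hour 4), B can start at hour 4 and finishes at hour 8.
C has to wait for B (finishes hour 8, plus 2-hour gap → hour 10); A (finishes hour 3); F (finishes hour 10). The latest of these is hour 10, so C runs hour 10 to 10 + 1 = hour 11.
For D: C (finishes hour 11, plus 1-hour gap → hour 12); F (finishes hour 10). Taking the maximum gives a start of hour 12, and it finishes at 12 + 7 = hour 19.

Working backward from the deadline:
To finish by hour 29, E (duration 5) must start no later than hour 24.
D has to be done before E (must start by hour 24, minus 1-hour gap → hour 23). That means finishing by hour 23, i.e. starting by 23 − 7 = hour 16.
So D can start as early as hour 12 and as late as hour 16, giving 16 − 12 = 4 hours of slack.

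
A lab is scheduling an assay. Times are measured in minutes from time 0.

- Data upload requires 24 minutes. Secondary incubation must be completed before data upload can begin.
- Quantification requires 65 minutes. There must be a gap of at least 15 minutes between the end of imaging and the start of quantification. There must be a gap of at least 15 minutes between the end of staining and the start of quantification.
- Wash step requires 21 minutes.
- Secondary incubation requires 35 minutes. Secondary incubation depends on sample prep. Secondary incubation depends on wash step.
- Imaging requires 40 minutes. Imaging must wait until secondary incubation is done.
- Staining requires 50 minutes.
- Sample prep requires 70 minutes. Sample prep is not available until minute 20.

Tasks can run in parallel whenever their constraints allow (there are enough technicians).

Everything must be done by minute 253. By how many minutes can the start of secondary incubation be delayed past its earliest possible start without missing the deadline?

Wash step can start immediately at minute 0; it finishes at minute 21.
Sample prep waits on its own release at minute 20, so it starts at minute 20 and finishes at 20 + 70 = minute 90.
For secondary incubation: sample prep (finishes minute 90); wash step (finishes minute 21). Taking the maximum gives a start of minute 90, and it finishes at 90 + 35 = minute 125.

Working backward from the deadline:
To finish by minute 253, quantification (duration 65) must start no later than minute 188.
Imaging must finish before quantification (must start by minute 188, minus 15-minute gap → minute 173). With a 40-minute duration, imaging must start by 173 − 40 = minute 133.
Data upload must finish by minute 253; it takes 24 minutes, so it must start by 253 − 24 = minute 229.
For secondary incubation: imaging (must start by minute 133); data upload (must start by minute 229). The most restrictive is minute 133; with a 35-minute duration, secondary incubation must start by minute 98.
So secondary incubation can start as early as minute 90 and as late as minute 98, giving 98 − 90 = 8 minutes of slack.

8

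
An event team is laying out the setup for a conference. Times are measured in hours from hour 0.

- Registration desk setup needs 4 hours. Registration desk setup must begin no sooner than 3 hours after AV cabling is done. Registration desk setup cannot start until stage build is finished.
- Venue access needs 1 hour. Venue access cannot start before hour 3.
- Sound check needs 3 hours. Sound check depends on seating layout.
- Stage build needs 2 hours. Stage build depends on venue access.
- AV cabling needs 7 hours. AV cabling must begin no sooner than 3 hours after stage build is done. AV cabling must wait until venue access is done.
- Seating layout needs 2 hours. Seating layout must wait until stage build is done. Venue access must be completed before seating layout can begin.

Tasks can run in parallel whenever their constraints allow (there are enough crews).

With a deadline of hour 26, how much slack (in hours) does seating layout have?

15

Venue access cannot begin until its own release at hour 3. It runs from hour 3 to 3 + 1 = hour 4.
After venue access (finishes hour 4), stage build can start at hour 4 and finishes at hour 6.
Seating layout needs all of stage build (finishes hour 6); venue access (finishes hour 4). That puts its earliest start at hour 6; it finishes at 6 + 2 = hour 8.

Working backward from the deadline:
Sound check must finish by hour 26; it takes 3 hours, so it must start by 26 − 3 = hour 23.
Seating layout has to be done before sound check (must start by hour 23). That means finishing by hour 23, i.e. starting by 23 − 2 = hour 21.
So seating layout can start as early as hour 6 and as late as hour 21, giving 21 − 6 = 15 hours of slack.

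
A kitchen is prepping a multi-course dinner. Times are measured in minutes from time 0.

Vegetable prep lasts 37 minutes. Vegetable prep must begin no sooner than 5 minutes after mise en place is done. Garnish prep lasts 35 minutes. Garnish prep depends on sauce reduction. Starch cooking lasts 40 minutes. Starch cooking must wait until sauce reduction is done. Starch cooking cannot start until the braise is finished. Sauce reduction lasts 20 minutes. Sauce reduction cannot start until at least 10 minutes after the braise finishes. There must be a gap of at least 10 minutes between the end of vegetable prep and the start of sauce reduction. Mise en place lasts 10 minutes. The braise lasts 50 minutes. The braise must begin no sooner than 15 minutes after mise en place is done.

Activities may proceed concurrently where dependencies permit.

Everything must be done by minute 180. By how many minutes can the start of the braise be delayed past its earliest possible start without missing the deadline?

Mise en place has no prerequisites, so it starts at minute 0 and finishes at minute 10.
After mise en place (finishes minute 10, plus 15-minute gap → minute 25), the braise can start at minute 25 and finishes at minute 75.

Working backward from the deadline:
Nothing follows starch cooking; the deadline of minute 180 is its only limit. It must start by 180 − 40 = minute 140.
To finish by minute 180, garnish prep (duration 35) must start no later than minute 145.
Sauce reduction has several dependents: starch cooking (must start by minute 140); garnish prep (must start by minute 145). The earliest of those limits is minute 140, so sauce reduction must start by 140 − 20 = minute 120.
For the braise: sauce reduction (must start by minute 120, minus 10-minute gap → minute 110); starch cooking (must start by minute 140). The most restrictive is minute 110; with a 50-minute duration, the braise must start by minute 60.
So the braise can start as early as minute 25 and as late as minute 60, giving 60 − 25 = 35 minutes of slack.

35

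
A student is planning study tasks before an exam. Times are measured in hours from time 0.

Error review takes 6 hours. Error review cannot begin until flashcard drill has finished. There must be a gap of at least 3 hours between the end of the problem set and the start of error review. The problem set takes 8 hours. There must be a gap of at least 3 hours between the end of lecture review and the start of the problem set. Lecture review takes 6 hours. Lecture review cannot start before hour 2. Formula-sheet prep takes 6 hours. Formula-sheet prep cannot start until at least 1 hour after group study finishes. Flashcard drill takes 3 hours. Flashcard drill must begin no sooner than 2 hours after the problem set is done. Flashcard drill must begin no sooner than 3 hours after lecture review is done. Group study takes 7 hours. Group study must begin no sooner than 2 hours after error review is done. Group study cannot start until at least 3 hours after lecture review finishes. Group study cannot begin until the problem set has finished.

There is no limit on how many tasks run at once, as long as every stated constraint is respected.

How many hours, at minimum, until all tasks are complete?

Lecture review cannot begin until its own release at hour 2. It runs from hour 2 to 2 + 6 = hour 8.
The problem set waits on lecture review (finishes hour 8, plus 3-hour gap → hour 11), so it starts at hour 11 and finishes at 11 + 8 = hour 19.
For flashcard drill: the problem set (finishes hour 19, plus 2-hour gap → hour 21); lecture review (finishes hour 8, plus 3-hour gap → hour 11). Taking the maximum gives a start of hour 21, and it finishes at 21 + 3 = hour 24.
Error review needs all of flashcard drill (finishes hour 24); the problem set (finishes hour 19, plus 3-hour gap → hour 22). That puts its earliest start at hour 24; it finishes at 24 + 6 = hour 30.
Group study needs all of error review (finishes hour 30, plus 2-hour gap → hour 32); lecture review (finishes hour 8, plus 3-hour gap → hour 11); the problem set (finishes hour 19). That puts its earliest start at hour 32; it finishes at 32 + 7 = hour 39.
Formula-sheet prep waits on group study (finishes hour 39, plus 1-hour gap → hour 40), so it starts at hour 40 and finishes at 40 + 6 = hour 46.
All tasks are finished once the last one completes. Finish times: Lecture review at 8, The problem set at 19, Flashcard drill at 24, Error review at 30, Group study at 39, Formula-sheet prep at 46. The latest is hour 46.

46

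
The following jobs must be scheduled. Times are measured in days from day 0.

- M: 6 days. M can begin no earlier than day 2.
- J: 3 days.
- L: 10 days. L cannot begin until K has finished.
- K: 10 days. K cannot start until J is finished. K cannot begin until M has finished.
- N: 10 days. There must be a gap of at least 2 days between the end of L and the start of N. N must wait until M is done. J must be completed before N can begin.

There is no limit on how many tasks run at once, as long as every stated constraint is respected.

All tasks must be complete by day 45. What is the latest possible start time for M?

Nothing follows N; the deadline of day 45 is its only limit. It must start by 45 − 10 = day 35.
L has to be done before N (must start by day 35, minus 2-day gap → day 33). That means finishing by day 33, i.e. starting by 33 − 10 = day 23.
K has to be done before L (must start by day 23). That means finishing by day 23, i.e. starting by 23 − 10 = day 13.
M must finish in time for K (must start by day 13); N (must start by day 35). The tightest is day 13, so M must start by 13 − 6 = day 7.

7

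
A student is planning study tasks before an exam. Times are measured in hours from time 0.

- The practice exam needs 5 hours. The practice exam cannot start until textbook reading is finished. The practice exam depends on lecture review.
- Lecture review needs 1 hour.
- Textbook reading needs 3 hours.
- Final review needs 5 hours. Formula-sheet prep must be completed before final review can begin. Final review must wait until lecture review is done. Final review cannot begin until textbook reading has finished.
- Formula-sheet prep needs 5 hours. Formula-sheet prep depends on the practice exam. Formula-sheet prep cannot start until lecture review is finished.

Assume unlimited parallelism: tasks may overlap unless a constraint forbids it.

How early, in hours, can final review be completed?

18

Lecture review has no prerequisites, so it starts at hour 0 and finishes at hour 1.
Nothing blocks textbook reading, so it runs from hour 0 to hour 3.
The practice exam cannot start until textbook reading (finishes hour 3); lecture review (finishes hour 1). The controlling bound is hour 3, so the practice exam finishes at 3 + 5 = hour 8.
Formula-sheet prep cannot start until the practice exam (finishes hour 8); lecture review (finishes hour 1). The controlling bound is hour 8, so formula-sheet prep finishes at 8 + 5 = hour 13.
Final review cannot start until formula-sheet prep (finishes hour 13); lecture review (finishes hour 1); textbook reading (finishes hour 3). The controlling bound is hour 13, so final review finishes at 13 + 5 = hour 18.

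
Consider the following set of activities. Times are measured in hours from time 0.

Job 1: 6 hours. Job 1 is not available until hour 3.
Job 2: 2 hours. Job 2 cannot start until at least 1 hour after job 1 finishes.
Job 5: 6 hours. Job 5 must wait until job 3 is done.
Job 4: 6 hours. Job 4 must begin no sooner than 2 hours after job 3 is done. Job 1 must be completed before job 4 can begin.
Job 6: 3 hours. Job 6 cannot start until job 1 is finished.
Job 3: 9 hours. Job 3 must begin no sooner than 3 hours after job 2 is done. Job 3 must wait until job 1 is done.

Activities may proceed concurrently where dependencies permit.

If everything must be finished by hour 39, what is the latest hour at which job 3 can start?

22

Nothing follows job 4; the deadline of hour 39 is its only limit. It must start by 39 − 6 = hour 33.
Job 5 has no dependents, so it just needs to finish by hour 39. Starting by 39 − 6 = hour 33 achieves that.
For job 3: job 4 (must start by hour 33, minus 2-hour gap → hour 31); job 5 (must start by hour 33). The most restrictive is hour 31; with a 9-hour duration, job 3 must start by hour 22.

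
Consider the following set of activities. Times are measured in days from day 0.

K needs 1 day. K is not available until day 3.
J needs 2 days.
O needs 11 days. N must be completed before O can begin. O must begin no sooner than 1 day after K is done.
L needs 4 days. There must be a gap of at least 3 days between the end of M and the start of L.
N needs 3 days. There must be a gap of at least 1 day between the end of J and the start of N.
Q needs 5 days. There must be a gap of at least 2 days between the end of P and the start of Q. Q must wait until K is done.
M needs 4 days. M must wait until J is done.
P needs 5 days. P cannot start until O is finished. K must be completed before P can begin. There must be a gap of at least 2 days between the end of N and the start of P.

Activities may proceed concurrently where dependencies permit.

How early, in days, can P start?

After its own release at day 3, K can start at day 3 and finishes at day 4.
J can start immediately at day 0; it finishes at day 2.
N cannot begin until J (finishes day 2, plus 1-day gap → day 3). It runs from day 3 to 3 + 3 = day 6.
O needs all of N (finishes day 6); K (finishes day 4, plus 1-day gap → day 5). That puts its earliest start at day 6; it finishes at 6 + 11 = day 17.
P waits on O (finishes day 17); K (finishes day 4); N (finishes day 6, plus 2-day gap → day 8). The latest of these is day 17, which is the earliest P can start.

17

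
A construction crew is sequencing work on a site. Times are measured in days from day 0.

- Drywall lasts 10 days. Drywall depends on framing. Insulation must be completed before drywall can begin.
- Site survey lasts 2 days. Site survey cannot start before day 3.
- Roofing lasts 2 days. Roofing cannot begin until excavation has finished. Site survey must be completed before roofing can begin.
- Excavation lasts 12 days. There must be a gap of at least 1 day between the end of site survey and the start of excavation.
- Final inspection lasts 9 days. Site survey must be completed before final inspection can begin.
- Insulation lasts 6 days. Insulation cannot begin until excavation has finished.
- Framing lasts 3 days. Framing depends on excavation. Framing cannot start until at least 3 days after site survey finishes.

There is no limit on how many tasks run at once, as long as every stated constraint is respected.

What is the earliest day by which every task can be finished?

After its own release at day 3, site survey can start at day 3 and finishes at day 5.
Final inspection cannot begin until site survey (finishes day 5). It runs from day 5 to 5 + 9 = day 14.
Excavation cannot begin until site survey (finishes day 5, plus 1-day gap → day 6). It runs from day 6 to 6 + 12 = day 18.
Insulation cannot begin until excavation (finishes day 18). It runs from day 18 to 18 + 6 = day 24.
Roofing has to wait for excavation (finishes day 18); site survey (finishes day 5). The latest of these is day 18, so roofing runs day 18 to 18 + 2 = day 20.
Framing has to wait for excavation (finishes day 18); site survey (finishes day 5, plus 3-day gap → day 8). The latest of these is day 18, so framing runs day 18 to 18 + 3 = day 21.
Drywall has to wait for framing (finishes day 21); insulation (finishes day 24). The latest of these is day 24, so drywall runs day 24 to 24 + 10 = day 34.
All tasks are finished once the last one completes. Finish times: Site survey at 5, Excavation at 18, Framing at 21, Roofing at 20, Insulation at 24, Drywall at 34, Final inspection at 14. The latest is day 34.

34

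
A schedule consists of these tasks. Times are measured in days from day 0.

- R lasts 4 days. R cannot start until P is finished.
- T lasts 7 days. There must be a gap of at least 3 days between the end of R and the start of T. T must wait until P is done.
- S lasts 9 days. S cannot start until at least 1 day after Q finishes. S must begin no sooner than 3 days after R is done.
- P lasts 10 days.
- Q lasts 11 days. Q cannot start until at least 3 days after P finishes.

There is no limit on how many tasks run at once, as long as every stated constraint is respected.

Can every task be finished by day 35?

Nothing blocks P, so it runs from day 0 to day 10.
R waits on P (finishes day 10), so it starts at day 10 and finishes at 10 + 4 = day 14.
For T: R (finishes day 14, plus 3-day gap → day 17); P (finishes day 10). Taking the maximum gives a start of day 17, and it finishes at 17 + 7 = day 24.
Q waits on P (finishes day 10, plus 3-day gap → day 13), so it starts at day 13 and finishes at 13 + 11 = day 24.
S cannot start until Q (finishes day 24, plus 1-day gap → day 25); R (finishes day 14, plus 3-day gap → day 17). The controlling bound is day 25, so S finishes at 25 + 9 = day 34.
Every task is finished by day 34, which is no later than the deadline of 35, so the schedule is feasible.

Yes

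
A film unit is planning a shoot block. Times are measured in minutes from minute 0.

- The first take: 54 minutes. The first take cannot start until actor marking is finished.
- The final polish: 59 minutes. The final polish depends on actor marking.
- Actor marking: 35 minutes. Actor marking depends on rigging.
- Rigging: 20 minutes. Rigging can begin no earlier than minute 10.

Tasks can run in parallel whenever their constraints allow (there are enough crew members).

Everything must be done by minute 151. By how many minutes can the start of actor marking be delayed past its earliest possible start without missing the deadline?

Rigging cannot begin until its own release at minute 10. It runs from minute 10 to 10 + 20 = minute 30.
Actor marking cannot begin until rigging (finishes minute 30). It runs from minute 30 to 30 + 35 = minute 65.

Working backward from the deadline:
The final polish has no dependents, so it just needs to finish by minute 151. Starting by 151 − 59 = minute 92 achieves that.
To finish by minute 151, the first take (duration 54) must start no later than minute 97.
Actor marking must finish in time for the final polish (must start by minute 92); the first take (must start by minute 97). The tightest is minute 92, so actor marking must start by 92 − 35 = minute 57.
So actor marking can start as early as minute 30 and as late as minute 57, giving 57 − 30 = 27 minutes of slack.

27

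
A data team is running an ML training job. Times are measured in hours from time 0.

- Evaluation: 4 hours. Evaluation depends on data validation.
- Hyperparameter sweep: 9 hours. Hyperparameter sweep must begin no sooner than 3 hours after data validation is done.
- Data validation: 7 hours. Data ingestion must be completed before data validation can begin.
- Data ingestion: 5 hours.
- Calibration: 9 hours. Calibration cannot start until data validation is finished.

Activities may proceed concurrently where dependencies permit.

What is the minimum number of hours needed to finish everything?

24

Nothing blocks data ingestion, so it runs from hour 0 to hour 5.
After data ingestion (finishes hour 5), data validation can start at hour 5 and finishes at hour 12.
After data validation (finishes hour 12), calibration can start at hour 12 and finishes at hour 21.
After data validation (finishes hour 12), evaluation can start at hour 12 and finishes at hour 16.
Hyperparameter sweep cannot begin until data validation (finishes hour 12, plus 3-hour gap → hour 15). It runs from hour 15 to 15 + 9 = hour 24.
All tasks are finished once the last one completes. Finish times: Data ingestion at 5, Data validation at 12, Hyperparameter sweep at 24, Evaluation at 16, Calibration at 21. The latest is hour 24.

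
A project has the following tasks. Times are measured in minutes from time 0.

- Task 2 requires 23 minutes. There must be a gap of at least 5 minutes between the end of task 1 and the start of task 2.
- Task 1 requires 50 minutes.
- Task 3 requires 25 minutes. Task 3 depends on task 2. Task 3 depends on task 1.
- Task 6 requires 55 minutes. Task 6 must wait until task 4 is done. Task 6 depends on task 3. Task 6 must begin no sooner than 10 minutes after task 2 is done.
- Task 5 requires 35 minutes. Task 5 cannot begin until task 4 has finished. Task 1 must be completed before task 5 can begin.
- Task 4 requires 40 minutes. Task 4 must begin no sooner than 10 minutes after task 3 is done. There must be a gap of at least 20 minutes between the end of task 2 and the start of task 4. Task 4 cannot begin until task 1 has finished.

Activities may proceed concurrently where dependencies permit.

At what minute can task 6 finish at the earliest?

208

Task 1 can start immediately at minute 0; it finishes at minute 50.
After task 1 (finishes minute 50, plus 5-minute gap → minute 55), task 2 can start at minute 55 and finishes at minute 78.
Task 3 has to wait for task 2 (finishes minute 78); task 1 (finishes minute 50). The latest of these is minute 78, so task 3 runs minute 78 to 78 + 25 = minute 103.
For task 4: task 3 (finishes minute 103, plus 10-minute gap → minute 113); task 2 (finishes minute 78, plus 20-minute gap → minute 98); task 1 (finishes minute 50). Taking the maximum gives a start of minute 113, and it finishes at 113 + 40 = minute 153.
Task 6 needs all of task 4 (finishes minute 153); task 3 (finishes minute 103); task 2 (finishes minute 78, plus 10-minute gap → minute 88). That puts its earliest start at minute 153; it finishes at 153 + 55 = minute 208.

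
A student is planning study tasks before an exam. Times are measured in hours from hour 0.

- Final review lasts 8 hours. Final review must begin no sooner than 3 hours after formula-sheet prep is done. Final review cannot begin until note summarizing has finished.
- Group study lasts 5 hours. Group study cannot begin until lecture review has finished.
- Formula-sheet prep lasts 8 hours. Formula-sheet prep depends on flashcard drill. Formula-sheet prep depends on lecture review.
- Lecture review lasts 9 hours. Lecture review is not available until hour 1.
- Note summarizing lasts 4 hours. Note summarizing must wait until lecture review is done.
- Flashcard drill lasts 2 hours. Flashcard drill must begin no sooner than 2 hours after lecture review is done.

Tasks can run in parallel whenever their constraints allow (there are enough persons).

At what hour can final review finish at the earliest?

33

Lecture review waits on its own release at hour 1, so it starts at hour 1 and finishes at 1 + 9 = hour 10.
Note summarizing waits on lecture review (finishes hour 10), so it starts at hour 10 and finishes at 10 + 4 = hour 14.
After lecture review (finishes hour 10, plus 2-hour gap → hour 12), flashcard drill can start at hour 12 and finishes at hour 14.
For formula-sheet prep: flashcard drill (finishes hour 14); lecture review (finishes hour 10). Taking the maximum gives a start of hour 14, and it finishes at 14 + 8 = hour 22.
Final review has to wait for formula-sheet prep (finishes hour 22, plus 3-hour gap → hour 25); note summarizing (finishes hour 14). The latest of these is hour 25, so final review runs hour 25 to 25 + 8 = hour 33.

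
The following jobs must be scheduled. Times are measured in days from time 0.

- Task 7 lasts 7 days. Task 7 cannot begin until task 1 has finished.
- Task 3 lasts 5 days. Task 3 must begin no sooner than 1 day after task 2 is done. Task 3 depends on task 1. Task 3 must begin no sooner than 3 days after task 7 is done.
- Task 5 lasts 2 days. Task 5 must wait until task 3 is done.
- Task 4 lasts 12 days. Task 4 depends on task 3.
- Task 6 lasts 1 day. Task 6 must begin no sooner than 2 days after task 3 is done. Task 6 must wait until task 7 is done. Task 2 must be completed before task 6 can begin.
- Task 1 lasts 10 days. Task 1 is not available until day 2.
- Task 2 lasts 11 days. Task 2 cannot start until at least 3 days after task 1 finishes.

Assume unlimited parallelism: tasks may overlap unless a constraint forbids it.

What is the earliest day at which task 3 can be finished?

Task 1 waits on its own release at day 2, so it starts at day 2 and finishes at 2 + 10 = day 12.
Task 7 waits on task 1 (finishes day 12), so it starts at day 12 and finishes at 12 + 7 = day 19.
Task 2 waits on task 1 (finishes day 12, plus 3-day gap → day 15), so it starts at day 15 and finishes at 15 + 11 = day 26.
Task 3 cannot start until task 2 (finishes day 26, plus 1-day gap → day 27); task 1 (finishes day 12); task 7 (finishes day 19, plus 3-day gap → day 22). The controlling bound is day 27, so task 3 finishes at 27 + 5 = day 32.

32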